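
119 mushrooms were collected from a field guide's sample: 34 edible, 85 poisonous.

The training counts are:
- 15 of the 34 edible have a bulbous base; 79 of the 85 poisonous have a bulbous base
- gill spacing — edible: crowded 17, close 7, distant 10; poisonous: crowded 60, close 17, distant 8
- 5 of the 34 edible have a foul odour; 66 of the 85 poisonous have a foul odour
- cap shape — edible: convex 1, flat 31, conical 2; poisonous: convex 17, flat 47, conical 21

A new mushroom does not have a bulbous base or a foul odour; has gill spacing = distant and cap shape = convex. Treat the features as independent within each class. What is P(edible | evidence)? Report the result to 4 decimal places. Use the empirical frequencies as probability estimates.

0.8474

edible: (34/119) × (19/34) × (10/34) × (29/34) × (1/34) ≈ 0.00117806
poisonous: (85/119) × (6/85) × (8/85) × (19/85) × (17/85) ≈ 0.000212149
P(edible | x) = 0.00117806 / 0.001390209 ≈ 0.8474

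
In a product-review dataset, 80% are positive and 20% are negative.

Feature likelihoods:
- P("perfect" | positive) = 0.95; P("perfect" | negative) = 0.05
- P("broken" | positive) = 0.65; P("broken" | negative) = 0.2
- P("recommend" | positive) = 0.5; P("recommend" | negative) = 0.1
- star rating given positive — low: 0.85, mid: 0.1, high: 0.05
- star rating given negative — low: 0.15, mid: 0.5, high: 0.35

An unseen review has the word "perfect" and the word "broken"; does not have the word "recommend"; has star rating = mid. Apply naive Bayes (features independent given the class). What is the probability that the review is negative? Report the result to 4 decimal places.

0.0352

positive: 0.8 × 0.95 × 0.65 × (1−0.5) × 0.1 = 0.0247
negative: 0.2 × 0.05 × 0.2 × (1−0.1) × 0.5 = 0.0009
P(negative | x) = 0.0009 / 0.0256 ≈ 0.0352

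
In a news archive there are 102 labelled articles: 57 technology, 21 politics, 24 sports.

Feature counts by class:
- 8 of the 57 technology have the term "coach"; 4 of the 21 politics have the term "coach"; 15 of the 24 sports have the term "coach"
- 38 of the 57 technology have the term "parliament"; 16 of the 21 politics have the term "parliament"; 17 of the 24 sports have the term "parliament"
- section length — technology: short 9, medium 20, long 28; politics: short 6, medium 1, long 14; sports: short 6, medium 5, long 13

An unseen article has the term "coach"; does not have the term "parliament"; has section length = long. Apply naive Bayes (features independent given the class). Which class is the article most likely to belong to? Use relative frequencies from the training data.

technology: (57/102) × (8/57) × (19/57) × (28/57) ≈ 0.0128426
politics: (21/102) × (4/21) × (5/21) × (14/21) ≈ 0.00622471
sports: (24/102) × (15/24) × (7/24) × (13/24) ≈ 0.0232333
Highest score → sports.

sports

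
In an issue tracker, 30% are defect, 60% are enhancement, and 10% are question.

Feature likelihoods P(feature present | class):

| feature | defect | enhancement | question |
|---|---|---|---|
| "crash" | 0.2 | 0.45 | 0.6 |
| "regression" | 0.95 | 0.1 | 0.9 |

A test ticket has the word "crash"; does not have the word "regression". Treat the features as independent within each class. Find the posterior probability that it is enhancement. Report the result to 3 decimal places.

defect: 0.3 × 0.2 × (1−0.95) = 0.003
enhancement: 0.6 × 0.45 × (1−0.1) = 0.243
question: 0.1 × 0.6 × (1−0.9) = 0.006
P(enhancement | x) = 0.243 / 0.252 ≈ 0.964

0.964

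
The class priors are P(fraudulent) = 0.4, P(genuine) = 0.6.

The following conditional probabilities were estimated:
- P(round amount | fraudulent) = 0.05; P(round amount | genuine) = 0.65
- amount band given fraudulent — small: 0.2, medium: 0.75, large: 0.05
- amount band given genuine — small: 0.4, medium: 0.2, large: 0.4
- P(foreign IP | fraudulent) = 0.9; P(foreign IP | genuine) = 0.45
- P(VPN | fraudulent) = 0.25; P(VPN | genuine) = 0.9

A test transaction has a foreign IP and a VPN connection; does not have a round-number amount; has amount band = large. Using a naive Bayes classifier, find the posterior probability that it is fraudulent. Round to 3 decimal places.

fraudulent: 0.4 × (1−0.05) × 0.05 × 0.9 × 0.25 = 0.004275
genuine: 0.6 × (1−0.65) × 0.4 × 0.45 × 0.9 = 0.03402
P(fraudulent | x) = 0.004275 / 0.038295 ≈ 0.112

0.112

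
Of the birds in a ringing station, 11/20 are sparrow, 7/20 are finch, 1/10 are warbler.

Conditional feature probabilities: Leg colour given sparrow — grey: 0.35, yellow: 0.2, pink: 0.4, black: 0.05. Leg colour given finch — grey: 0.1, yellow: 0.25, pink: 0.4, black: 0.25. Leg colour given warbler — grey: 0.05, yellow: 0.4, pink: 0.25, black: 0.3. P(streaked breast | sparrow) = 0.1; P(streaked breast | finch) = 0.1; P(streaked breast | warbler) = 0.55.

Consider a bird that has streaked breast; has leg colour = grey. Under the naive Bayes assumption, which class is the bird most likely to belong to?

sparrow

sparrow: 0.55 × 0.35 × 0.1 = 0.01925
finch: 0.35 × 0.1 × 0.1 = 0.0035
warbler: 0.1 × 0.05 × 0.55 = 0.00275
Highest score → sparrow.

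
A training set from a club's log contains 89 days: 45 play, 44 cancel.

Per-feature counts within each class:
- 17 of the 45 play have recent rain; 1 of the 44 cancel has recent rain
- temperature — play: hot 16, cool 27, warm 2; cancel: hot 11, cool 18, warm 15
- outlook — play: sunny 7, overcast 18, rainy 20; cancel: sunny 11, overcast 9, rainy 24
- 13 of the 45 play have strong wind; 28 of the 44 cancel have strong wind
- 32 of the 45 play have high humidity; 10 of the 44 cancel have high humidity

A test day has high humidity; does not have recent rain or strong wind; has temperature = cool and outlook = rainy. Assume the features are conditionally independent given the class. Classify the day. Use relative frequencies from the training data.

play: (45/89) × (28/45) × (27/45) × (20/45) × (32/45) × (32/45) ≈ 0.042424
cancel: (44/89) × (43/44) × (18/44) × (24/44) × (16/44) × (10/44) ≈ 0.00890987
Highest score → play.

play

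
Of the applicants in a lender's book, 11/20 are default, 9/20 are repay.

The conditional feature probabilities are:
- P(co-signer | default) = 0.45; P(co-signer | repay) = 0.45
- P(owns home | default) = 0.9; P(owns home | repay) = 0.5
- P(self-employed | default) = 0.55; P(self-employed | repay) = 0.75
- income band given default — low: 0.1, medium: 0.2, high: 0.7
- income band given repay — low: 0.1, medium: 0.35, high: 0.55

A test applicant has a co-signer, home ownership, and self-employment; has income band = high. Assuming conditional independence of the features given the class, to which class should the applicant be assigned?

default

default: 0.55 × 0.45 × 0.9 × 0.55 × 0.7 = 0.08575875
repay: 0.45 × 0.45 × 0.5 × 0.75 × 0.55 = 0.041765625
Highest score → default.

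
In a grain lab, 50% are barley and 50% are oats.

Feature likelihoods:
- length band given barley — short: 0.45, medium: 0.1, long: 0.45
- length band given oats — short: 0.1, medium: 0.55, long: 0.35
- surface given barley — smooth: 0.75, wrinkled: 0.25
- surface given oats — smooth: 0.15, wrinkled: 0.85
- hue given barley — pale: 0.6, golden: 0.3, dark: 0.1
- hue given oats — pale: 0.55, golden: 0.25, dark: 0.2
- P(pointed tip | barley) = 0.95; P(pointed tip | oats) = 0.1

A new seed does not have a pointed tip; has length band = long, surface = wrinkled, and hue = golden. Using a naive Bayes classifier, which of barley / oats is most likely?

barley: 0.5 × 0.45 × 0.25 × 0.3 × (1−0.95) = 0.00084375
oats: 0.5 × 0.35 × 0.85 × 0.25 × (1−0.1) = 0.03346875
Highest score → oats.

oats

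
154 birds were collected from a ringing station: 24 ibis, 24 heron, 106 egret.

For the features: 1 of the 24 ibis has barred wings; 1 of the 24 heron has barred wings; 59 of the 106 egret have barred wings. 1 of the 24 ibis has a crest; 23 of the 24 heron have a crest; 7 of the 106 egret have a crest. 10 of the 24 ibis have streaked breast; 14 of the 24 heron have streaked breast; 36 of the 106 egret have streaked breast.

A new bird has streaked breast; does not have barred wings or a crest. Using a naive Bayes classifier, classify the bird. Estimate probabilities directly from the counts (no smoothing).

egret

ibis: (24/154) × (23/24) × (23/24) × (10/24) ≈ 0.0596365
heron: (24/154) × (23/24) × (1/24) × (14/24) ≈ 0.00363005
egret: (106/154) × (47/106) × (99/106) × (36/106) ≈ 0.0968062
Highest score → egret.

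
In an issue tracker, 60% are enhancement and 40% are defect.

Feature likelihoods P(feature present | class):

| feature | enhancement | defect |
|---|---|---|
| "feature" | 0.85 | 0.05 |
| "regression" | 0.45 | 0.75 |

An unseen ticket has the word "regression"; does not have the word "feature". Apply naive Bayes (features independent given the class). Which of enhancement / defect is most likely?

enhancement: 0.6 × (1−0.85) × 0.45 = 0.0405
defect: 0.4 × (1−0.05) × 0.75 = 0.285
Highest score → defect.

defect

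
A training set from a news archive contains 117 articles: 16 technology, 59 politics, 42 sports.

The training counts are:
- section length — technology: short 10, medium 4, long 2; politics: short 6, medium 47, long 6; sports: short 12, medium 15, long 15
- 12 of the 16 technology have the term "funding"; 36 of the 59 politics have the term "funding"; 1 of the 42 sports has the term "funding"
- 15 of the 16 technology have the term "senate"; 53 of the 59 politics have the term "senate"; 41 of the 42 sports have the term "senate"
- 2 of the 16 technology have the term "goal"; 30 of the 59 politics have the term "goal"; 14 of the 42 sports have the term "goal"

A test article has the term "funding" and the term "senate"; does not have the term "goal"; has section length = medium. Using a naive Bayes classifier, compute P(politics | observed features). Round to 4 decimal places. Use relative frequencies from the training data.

0.8246

technology: (16/117) × (4/16) × (12/16) × (15/16) × (14/16) ≈ 0.0210337
politics: (59/117) × (47/59) × (36/59) × (53/59) × (29/59) ≈ 0.108226
sports: (42/117) × (15/42) × (1/42) × (41/42) × (28/42) ≈ 0.00198655
P(politics | x) = 0.108226 / 0.13124625 ≈ 0.8246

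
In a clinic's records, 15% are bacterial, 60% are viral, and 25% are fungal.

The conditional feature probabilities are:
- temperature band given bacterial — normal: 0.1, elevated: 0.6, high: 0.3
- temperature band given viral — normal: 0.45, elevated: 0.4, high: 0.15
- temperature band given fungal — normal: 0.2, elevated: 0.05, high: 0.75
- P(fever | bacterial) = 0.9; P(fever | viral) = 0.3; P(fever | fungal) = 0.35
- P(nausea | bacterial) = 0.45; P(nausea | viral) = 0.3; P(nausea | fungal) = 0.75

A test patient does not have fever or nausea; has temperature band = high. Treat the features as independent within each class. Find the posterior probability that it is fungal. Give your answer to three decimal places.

0.395

bacterial: 0.15 × 0.3 × (1−0.9) × (1−0.45) = 0.002475
viral: 0.6 × 0.15 × (1−0.3) × (1−0.3) = 0.0441
fungal: 0.25 × 0.75 × (1−0.35) × (1−0.75) = 0.03046875
P(fungal | x) = 0.03046875 / 0.07704375 ≈ 0.395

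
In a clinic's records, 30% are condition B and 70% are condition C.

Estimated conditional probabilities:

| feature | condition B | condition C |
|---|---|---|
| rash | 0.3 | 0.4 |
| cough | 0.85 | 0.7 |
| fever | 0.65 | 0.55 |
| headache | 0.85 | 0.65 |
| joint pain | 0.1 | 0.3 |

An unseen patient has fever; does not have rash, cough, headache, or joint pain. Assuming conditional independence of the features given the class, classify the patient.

condition C

condition B: 0.3 × (1−0.3) × (1−0.85) × 0.65 × (1−0.85) × (1−0.1) = 0.002764125
condition C: 0.7 × (1−0.4) × (1−0.7) × 0.55 × (1−0.65) × (1−0.3) = 0.0169785
Highest score → condition C.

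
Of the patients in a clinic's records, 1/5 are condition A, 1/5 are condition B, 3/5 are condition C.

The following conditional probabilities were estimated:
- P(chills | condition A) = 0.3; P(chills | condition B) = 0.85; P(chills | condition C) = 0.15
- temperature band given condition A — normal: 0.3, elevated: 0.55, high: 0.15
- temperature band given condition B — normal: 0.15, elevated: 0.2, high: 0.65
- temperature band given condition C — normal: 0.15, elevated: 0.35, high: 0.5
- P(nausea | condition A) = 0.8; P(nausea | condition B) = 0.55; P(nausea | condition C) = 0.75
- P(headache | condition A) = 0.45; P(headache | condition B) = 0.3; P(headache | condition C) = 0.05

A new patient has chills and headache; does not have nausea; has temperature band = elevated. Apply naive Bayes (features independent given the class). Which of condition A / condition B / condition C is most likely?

condition B

condition A: 0.2 × 0.3 × 0.55 × (1−0.8) × 0.45 = 0.00297
condition B: 0.2 × 0.85 × 0.2 × (1−0.55) × 0.3 = 0.00459
condition C: 0.6 × 0.15 × 0.35 × (1−0.75) × 0.05 = 0.00039375
Highest score → condition B.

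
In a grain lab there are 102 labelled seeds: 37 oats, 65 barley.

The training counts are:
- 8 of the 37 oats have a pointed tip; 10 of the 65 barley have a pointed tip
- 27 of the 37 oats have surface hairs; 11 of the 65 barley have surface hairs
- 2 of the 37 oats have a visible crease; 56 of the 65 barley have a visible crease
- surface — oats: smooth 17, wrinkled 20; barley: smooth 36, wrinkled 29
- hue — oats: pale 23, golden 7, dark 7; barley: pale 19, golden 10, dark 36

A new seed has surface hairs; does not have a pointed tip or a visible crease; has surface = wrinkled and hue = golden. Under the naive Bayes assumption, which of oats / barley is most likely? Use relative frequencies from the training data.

oats

oats: (37/102) × (29/37) × (27/37) × (35/37) × (20/37) × (7/37) ≈ 0.0200702
barley: (65/102) × (55/65) × (11/65) × (9/65) × (29/65) × (10/65) ≈ 0.000867246
Highest score → oats.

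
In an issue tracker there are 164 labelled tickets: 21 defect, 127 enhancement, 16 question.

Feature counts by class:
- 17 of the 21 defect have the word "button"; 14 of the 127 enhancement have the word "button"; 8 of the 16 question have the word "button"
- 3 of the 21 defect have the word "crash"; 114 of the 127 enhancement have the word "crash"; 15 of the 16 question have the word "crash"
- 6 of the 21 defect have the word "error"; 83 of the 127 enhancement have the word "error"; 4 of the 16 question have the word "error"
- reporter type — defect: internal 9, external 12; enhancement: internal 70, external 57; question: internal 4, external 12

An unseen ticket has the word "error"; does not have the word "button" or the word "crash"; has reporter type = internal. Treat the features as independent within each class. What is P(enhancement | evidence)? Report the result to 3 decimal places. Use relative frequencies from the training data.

defect: (21/164) × (4/21) × (18/21) × (6/21) × (9/21) ≈ 0.00255991
enhancement: (127/164) × (113/127) × (13/127) × (83/127) × (70/127) ≈ 0.0254064
question: (16/164) × (8/16) × (1/16) × (4/16) × (4/16) ≈ 0.000190549
P(enhancement | x) = 0.0254064 / 0.028156859 ≈ 0.902

0.902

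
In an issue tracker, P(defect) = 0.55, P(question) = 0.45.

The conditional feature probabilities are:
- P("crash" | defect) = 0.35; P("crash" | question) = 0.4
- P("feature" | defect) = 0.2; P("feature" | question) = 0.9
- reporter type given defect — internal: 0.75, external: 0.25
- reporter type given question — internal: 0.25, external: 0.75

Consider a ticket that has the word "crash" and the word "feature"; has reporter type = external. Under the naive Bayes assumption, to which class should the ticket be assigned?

defect: 0.55 × 0.35 × 0.2 × 0.25 = 0.009625
question: 0.45 × 0.4 × 0.9 × 0.75 = 0.1215
Highest score → question.

question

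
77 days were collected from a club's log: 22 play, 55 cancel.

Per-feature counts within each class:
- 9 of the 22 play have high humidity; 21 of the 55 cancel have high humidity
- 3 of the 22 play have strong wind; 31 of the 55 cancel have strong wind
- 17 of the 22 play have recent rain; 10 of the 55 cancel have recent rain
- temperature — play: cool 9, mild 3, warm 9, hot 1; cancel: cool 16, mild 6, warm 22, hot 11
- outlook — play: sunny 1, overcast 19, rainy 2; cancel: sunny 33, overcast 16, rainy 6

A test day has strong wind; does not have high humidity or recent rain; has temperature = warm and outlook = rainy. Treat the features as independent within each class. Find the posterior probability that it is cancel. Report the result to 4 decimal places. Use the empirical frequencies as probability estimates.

0.9786

play: (22/77) × (13/22) × (3/22) × (5/22) × (9/22) × (2/22) ≈ 0.000194592
cancel: (55/77) × (34/55) × (31/55) × (45/55) × (22/55) × (6/55) ≈ 0.00888558
P(cancel | x) = 0.00888558 / 0.009080172 ≈ 0.9786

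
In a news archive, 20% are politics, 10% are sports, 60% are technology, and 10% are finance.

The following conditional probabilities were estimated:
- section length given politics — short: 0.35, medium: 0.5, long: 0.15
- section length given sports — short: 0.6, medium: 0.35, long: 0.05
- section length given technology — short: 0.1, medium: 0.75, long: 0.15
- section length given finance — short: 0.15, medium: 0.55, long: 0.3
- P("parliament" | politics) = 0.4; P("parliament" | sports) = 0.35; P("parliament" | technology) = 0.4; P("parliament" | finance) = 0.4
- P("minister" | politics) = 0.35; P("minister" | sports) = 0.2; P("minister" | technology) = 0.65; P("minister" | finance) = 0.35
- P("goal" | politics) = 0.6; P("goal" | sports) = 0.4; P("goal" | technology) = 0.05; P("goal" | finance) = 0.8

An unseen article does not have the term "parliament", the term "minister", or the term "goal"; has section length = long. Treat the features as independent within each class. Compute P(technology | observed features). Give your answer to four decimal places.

politics: 0.2 × 0.15 × (1−0.4) × (1−0.35) × (1−0.6) = 0.00468
sports: 0.1 × 0.05 × (1−0.35) × (1−0.2) × (1−0.4) = 0.00156
technology: 0.6 × 0.15 × (1−0.4) × (1−0.65) × (1−0.05) = 0.017955
finance: 0.1 × 0.3 × (1−0.4) × (1−0.35) × (1−0.8) = 0.00234
P(technology | x) = 0.017955 / 0.026535 ≈ 0.6767

0.6767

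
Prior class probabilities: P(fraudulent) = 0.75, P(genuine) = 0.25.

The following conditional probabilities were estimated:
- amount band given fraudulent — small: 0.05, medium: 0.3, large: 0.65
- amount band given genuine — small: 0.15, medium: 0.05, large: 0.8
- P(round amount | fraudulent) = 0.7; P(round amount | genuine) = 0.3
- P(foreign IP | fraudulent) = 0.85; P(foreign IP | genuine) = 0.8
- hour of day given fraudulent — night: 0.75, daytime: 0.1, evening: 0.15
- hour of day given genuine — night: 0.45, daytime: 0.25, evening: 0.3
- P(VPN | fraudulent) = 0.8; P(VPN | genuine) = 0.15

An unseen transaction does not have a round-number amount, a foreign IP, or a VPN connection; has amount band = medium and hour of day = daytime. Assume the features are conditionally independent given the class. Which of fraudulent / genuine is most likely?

genuine

fraudulent: 0.75 × 0.3 × (1−0.7) × (1−0.85) × 0.1 × (1−0.8) = 0.0002025
genuine: 0.25 × 0.05 × (1−0.3) × (1−0.8) × 0.25 × (1−0.15) = 0.000371875
Highest score → genuine.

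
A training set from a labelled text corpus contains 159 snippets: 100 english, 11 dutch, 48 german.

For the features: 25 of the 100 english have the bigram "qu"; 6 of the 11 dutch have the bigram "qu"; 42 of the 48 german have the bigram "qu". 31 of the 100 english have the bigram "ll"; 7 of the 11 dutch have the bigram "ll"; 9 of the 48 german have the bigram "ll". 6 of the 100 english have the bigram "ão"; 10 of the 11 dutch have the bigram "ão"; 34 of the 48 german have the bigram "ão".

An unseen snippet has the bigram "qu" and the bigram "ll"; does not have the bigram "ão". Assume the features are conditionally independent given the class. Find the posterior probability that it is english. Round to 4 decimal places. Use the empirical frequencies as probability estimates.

english: (100/159) × (25/100) × (31/100) × (94/100) ≈ 0.0458176
dutch: (11/159) × (6/11) × (7/11) × (1/11) ≈ 0.00218307
german: (48/159) × (42/48) × (9/48) × (14/48) ≈ 0.0144458
P(english | x) = 0.0458176 / 0.06244647 ≈ 0.7337

0.7337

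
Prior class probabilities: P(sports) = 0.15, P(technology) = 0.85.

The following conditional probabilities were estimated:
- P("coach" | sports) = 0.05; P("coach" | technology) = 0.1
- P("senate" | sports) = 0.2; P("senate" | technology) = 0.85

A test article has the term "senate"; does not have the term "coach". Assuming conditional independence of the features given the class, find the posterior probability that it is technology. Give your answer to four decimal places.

sports: 0.15 × (1−0.05) × 0.2 = 0.0285
technology: 0.85 × (1−0.1) × 0.85 = 0.65025
P(technology | x) = 0.65025 / 0.67875 ≈ 0.9580

0.9580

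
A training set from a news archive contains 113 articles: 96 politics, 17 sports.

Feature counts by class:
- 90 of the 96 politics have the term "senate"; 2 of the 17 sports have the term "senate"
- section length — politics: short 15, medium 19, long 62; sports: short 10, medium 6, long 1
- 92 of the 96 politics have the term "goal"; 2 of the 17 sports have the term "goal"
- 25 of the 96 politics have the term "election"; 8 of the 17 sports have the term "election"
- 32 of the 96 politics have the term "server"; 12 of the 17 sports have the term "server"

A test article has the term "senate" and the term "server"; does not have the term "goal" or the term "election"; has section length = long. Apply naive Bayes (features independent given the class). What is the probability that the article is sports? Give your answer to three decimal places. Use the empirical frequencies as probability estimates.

0.061

politics: (96/113) × (90/96) × (62/96) × (4/96) × (71/96) × (32/96) ≈ 0.00528371
sports: (17/113) × (2/17) × (1/17) × (15/17) × (9/17) × (12/17) ≈ 0.000343298
P(sports | x) = 0.000343298 / 0.005627008 ≈ 0.061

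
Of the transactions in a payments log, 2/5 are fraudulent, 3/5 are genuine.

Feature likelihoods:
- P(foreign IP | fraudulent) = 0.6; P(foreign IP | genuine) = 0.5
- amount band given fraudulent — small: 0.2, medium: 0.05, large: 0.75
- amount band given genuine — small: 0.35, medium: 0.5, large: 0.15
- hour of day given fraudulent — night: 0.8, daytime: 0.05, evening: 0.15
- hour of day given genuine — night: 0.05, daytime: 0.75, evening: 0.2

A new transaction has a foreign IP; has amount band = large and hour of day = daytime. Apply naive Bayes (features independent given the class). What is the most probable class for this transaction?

fraudulent: 0.4 × 0.6 × 0.75 × 0.05 = 0.009
genuine: 0.6 × 0.5 × 0.15 × 0.75 = 0.03375
Highest score → genuine.

genuine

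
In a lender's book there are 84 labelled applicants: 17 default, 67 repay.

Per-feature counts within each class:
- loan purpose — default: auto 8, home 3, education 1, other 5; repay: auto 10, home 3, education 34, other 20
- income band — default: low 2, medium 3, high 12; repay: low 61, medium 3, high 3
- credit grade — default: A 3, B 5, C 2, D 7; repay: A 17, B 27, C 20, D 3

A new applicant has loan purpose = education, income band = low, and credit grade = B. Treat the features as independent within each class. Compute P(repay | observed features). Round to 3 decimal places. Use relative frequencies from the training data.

0.997

default: (17/84) × (1/17) × (2/17) × (5/17) ≈ 0.000411929
repay: (67/84) × (34/67) × (61/67) × (27/67) ≈ 0.148506
P(repay | x) = 0.148506 / 0.148917929 ≈ 0.997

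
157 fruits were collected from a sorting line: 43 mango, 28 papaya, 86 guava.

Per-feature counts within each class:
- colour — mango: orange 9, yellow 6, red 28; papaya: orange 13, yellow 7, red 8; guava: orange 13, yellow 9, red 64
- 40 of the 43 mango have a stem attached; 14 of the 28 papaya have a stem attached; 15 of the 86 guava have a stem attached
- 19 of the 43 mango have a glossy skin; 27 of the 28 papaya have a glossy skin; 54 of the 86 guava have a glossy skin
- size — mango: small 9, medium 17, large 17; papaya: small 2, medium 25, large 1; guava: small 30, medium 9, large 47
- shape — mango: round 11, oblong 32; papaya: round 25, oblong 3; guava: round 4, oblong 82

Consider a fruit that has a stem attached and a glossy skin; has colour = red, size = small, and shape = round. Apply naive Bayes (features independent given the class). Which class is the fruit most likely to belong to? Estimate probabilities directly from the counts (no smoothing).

mango: (43/157) × (28/43) × (40/43) × (19/43) × (9/43) × (11/43) ≈ 0.00392494
papaya: (28/157) × (8/28) × (14/28) × (27/28) × (2/28) × (25/28) ≈ 0.00156682
guava: (86/157) × (64/86) × (15/86) × (54/86) × (30/86) × (4/86) ≈ 0.000724357
Highest score → mango.

mango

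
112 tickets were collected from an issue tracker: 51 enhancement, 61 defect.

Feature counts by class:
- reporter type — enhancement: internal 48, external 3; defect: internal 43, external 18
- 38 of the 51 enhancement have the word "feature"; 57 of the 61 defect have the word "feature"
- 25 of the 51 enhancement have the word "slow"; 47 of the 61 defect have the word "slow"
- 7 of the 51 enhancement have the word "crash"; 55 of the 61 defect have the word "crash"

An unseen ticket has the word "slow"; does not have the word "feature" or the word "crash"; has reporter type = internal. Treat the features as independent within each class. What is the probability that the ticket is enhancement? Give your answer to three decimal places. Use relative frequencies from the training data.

0.960

enhancement: (51/112) × (48/51) × (13/51) × (25/51) × (44/51) ≈ 0.0462007
defect: (61/112) × (43/61) × (4/61) × (47/61) × (6/61) ≈ 0.00190796
P(enhancement | x) = 0.0462007 / 0.04810866 ≈ 0.960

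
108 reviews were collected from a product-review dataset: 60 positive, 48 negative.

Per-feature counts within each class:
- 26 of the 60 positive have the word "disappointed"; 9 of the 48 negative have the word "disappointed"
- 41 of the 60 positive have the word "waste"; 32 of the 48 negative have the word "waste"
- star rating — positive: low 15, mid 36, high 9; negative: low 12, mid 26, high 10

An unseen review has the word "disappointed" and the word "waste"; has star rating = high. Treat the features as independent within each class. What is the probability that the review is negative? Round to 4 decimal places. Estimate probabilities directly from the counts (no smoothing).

positive: (60/108) × (26/60) × (41/60) × (9/60) ≈ 0.0246759
negative: (48/108) × (9/48) × (32/48) × (10/48) ≈ 0.0115741
P(negative | x) = 0.0115741 / 0.03625 ≈ 0.3193

0.3193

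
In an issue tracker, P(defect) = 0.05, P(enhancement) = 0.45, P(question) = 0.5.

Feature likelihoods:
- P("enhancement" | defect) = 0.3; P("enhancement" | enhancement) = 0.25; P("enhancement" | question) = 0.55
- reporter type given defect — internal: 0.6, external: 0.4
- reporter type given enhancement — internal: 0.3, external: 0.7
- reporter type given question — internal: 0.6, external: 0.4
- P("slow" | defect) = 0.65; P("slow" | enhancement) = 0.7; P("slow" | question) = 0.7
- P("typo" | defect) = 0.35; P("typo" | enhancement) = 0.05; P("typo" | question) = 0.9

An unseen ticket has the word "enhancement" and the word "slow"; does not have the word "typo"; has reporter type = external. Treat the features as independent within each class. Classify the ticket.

enhancement

defect: 0.05 × 0.3 × 0.4 × 0.65 × (1−0.35) = 0.002535
enhancement: 0.45 × 0.25 × 0.7 × 0.7 × (1−0.05) = 0.05236875
question: 0.5 × 0.55 × 0.4 × 0.7 × (1−0.9) = 0.0077
Highest score → enhancement.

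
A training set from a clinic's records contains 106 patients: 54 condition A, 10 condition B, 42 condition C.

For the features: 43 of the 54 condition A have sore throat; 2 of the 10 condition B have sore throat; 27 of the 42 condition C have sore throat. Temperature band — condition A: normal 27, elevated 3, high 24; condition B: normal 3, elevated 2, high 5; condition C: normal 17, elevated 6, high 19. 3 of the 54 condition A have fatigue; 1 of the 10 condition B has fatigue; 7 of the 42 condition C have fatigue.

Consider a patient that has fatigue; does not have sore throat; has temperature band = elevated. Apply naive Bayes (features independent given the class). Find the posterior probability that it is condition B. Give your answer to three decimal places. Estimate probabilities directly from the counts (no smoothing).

condition A: (54/106) × (11/54) × (3/54) × (3/54) ≈ 0.000320289
condition B: (10/106) × (8/10) × (2/10) × (1/10) ≈ 0.00150943
condition C: (42/106) × (15/42) × (6/42) × (7/42) ≈ 0.00336927
P(condition B | x) = 0.00150943 / 0.005198989 ≈ 0.290

0.290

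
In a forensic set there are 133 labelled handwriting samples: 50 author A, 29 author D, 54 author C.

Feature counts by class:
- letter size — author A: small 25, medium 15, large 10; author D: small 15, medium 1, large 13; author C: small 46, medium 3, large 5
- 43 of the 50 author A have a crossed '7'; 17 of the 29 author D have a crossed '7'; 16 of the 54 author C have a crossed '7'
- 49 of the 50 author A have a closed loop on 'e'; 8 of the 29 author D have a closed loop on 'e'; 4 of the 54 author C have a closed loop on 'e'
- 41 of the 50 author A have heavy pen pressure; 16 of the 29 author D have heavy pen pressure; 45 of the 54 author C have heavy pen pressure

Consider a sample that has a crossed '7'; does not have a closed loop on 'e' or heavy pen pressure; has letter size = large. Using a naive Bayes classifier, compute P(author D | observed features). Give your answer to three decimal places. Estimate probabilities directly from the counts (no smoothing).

0.905

author A: (50/133) × (10/50) × (43/50) × (1/50) × (9/50) ≈ 0.000232782
author D: (29/133) × (13/29) × (17/29) × (21/29) × (13/29) ≈ 0.0185998
author C: (54/133) × (5/54) × (16/54) × (50/54) × (9/54) ≈ 0.00171898
P(author D | x) = 0.0185998 / 0.020551562 ≈ 0.905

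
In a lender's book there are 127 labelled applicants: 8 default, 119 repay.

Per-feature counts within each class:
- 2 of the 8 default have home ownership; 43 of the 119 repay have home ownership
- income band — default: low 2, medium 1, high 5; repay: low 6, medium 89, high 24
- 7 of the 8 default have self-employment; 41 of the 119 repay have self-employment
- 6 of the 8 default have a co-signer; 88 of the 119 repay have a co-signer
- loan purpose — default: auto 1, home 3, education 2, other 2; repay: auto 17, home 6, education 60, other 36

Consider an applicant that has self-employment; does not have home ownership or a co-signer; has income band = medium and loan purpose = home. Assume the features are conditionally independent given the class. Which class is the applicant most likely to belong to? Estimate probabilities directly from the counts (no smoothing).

default: (8/127) × (6/8) × (1/8) × (7/8) × (2/8) × (3/8) ≈ 0.000484437
repay: (119/127) × (76/119) × (89/119) × (41/119) × (31/119) × (6/119) ≈ 0.00202539
Highest score → repay.

repay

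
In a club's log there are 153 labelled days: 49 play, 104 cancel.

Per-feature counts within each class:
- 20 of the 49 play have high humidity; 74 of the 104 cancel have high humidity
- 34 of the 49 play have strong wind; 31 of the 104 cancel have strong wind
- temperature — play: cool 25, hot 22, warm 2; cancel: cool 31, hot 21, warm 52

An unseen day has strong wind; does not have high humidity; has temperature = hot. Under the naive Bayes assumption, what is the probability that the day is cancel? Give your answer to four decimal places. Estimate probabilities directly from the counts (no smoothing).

play: (49/153) × (29/49) × (34/49) × (22/49) ≈ 0.0590495
cancel: (104/153) × (30/104) × (31/104) × (21/104) ≈ 0.0118017
P(cancel | x) = 0.0118017 / 0.0708512 ≈ 0.1666

0.1666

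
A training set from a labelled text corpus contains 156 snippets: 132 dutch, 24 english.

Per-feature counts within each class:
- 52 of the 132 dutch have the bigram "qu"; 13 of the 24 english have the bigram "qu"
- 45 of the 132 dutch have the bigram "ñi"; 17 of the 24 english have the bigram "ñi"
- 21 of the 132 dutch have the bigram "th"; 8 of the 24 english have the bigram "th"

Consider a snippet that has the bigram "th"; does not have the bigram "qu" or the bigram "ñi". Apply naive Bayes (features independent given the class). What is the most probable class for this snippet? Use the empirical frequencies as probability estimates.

dutch

dutch: (132/156) × (80/132) × (87/132) × (21/132) ≈ 0.053772
english: (24/156) × (11/24) × (7/24) × (8/24) ≈ 0.00685541
Highest score → dutch.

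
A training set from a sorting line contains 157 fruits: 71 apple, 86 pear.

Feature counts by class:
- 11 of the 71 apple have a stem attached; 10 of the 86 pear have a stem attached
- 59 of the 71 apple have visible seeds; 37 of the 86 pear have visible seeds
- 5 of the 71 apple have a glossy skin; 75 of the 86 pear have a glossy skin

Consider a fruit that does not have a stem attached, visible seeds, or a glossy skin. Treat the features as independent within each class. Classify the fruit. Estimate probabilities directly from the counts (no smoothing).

apple: (71/157) × (60/71) × (12/71) × (66/71) ≈ 0.0600427
pear: (86/157) × (76/86) × (49/86) × (11/86) ≈ 0.0352782
Highest score → apple.

apple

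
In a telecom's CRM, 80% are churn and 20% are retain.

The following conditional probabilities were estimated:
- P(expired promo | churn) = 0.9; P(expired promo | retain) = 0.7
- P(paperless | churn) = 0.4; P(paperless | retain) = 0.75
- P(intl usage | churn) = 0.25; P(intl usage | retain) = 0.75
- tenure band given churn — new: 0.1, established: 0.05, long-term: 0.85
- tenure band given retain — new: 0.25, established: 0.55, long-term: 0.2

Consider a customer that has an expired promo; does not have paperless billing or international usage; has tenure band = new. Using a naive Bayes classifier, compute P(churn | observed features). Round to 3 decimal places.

0.937

churn: 0.8 × 0.9 × (1−0.4) × (1−0.25) × 0.1 = 0.0324
retain: 0.2 × 0.7 × (1−0.75) × (1−0.75) × 0.25 = 0.0021875
P(churn | x) = 0.0324 / 0.0345875 ≈ 0.937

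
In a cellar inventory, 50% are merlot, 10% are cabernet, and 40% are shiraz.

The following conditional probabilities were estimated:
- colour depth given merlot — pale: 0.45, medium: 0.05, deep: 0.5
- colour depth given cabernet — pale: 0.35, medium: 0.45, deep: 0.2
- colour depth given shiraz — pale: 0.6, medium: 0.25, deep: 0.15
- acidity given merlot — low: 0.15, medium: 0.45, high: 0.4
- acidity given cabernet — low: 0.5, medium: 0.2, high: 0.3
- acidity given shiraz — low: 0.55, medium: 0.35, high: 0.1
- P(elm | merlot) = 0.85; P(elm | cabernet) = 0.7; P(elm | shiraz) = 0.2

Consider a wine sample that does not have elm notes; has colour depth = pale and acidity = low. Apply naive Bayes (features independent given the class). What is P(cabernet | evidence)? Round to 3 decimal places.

merlot: 0.5 × 0.45 × 0.15 × (1−0.85) = 0.0050625
cabernet: 0.1 × 0.35 × 0.5 × (1−0.7) = 0.00525
shiraz: 0.4 × 0.6 × 0.55 × (1−0.2) = 0.1056
P(cabernet | x) = 0.00525 / 0.1159125 ≈ 0.045

0.045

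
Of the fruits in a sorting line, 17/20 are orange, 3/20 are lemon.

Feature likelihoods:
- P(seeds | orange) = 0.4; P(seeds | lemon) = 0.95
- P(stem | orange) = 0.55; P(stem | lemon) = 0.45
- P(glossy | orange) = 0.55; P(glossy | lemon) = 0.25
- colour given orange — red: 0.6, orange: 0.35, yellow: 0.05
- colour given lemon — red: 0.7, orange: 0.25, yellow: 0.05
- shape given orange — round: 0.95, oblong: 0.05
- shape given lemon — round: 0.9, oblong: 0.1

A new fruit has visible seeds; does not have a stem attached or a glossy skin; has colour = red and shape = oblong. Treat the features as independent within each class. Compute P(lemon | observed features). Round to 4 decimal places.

orange: 0.85 × 0.4 × (1−0.55) × (1−0.55) × 0.6 × 0.05 = 0.0020655
lemon: 0.15 × 0.95 × (1−0.45) × (1−0.25) × 0.7 × 0.1 = 0.0041146875
P(lemon | x) = 0.0041146875 / 0.0061801875 ≈ 0.6658

0.6658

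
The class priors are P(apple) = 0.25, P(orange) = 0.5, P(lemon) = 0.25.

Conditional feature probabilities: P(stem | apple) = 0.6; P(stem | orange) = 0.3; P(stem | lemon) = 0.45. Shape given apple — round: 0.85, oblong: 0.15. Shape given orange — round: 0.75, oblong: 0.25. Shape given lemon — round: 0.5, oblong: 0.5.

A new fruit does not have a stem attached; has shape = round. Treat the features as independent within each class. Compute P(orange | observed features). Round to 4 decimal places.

0.6306

apple: 0.25 × (1−0.6) × 0.85 = 0.085
orange: 0.5 × (1−0.3) × 0.75 = 0.2625
lemon: 0.25 × (1−0.45) × 0.5 = 0.06875
P(orange | x) = 0.2625 / 0.41625 ≈ 0.6306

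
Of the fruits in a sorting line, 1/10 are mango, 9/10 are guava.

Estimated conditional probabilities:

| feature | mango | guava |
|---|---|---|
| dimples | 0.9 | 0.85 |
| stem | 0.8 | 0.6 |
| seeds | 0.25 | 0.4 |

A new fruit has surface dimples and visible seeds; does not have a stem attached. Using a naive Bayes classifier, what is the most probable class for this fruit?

guava

mango: 0.1 × 0.9 × (1−0.8) × 0.25 = 0.0045
guava: 0.9 × 0.85 × (1−0.6) × 0.4 = 0.1224
Highest score → guava.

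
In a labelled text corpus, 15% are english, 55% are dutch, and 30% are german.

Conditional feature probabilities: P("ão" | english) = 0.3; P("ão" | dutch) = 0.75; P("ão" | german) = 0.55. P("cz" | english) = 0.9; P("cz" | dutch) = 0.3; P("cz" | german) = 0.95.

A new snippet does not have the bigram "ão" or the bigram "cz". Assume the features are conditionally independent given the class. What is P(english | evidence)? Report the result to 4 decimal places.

english: 0.15 × (1−0.3) × (1−0.9) = 0.0105
dutch: 0.55 × (1−0.75) × (1−0.3) = 0.09625
german: 0.3 × (1−0.55) × (1−0.95) = 0.00675
P(english | x) = 0.0105 / 0.1135 ≈ 0.0925

0.0925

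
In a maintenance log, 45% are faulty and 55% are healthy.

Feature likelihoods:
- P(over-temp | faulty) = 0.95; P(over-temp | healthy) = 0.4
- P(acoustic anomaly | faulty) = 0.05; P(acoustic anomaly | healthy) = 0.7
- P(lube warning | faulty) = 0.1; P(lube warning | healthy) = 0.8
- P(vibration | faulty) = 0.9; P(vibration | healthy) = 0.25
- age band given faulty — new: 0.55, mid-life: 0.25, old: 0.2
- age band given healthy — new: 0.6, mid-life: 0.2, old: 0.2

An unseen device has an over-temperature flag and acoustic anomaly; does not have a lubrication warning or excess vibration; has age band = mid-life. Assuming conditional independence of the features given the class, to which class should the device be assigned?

faulty: 0.45 × 0.95 × 0.05 × (1−0.1) × (1−0.9) × 0.25 = 0.0004809375
healthy: 0.55 × 0.4 × 0.7 × (1−0.8) × (1−0.25) × 0.2 = 0.00462
Highest score → healthy.

healthy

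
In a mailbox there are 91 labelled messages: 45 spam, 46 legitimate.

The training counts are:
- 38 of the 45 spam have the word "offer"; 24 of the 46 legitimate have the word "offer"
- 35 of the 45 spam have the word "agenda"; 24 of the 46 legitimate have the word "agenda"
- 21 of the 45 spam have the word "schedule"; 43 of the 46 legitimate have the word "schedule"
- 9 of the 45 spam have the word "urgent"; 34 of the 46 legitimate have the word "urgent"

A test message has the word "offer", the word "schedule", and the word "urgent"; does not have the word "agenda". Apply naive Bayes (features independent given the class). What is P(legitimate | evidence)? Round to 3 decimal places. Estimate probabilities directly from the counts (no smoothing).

0.910

spam: (45/91) × (38/45) × (10/45) × (21/45) × (9/45) ≈ 0.00866097
legitimate: (46/91) × (24/46) × (22/46) × (43/46) × (34/46) ≈ 0.0871498
P(legitimate | x) = 0.0871498 / 0.09581077 ≈ 0.910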